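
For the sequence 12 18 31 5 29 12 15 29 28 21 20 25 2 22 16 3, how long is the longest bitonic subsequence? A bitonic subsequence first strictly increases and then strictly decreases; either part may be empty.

Let inc[i] be the LIS ending at i and dec[i] the longest strictly decreasing subsequence starting at i. inc = [1, 2, 3, 1, 3, 2, 3, 4, 4, 4, 4, 5, 1, 5, 4, 2], dec = [3, 3, 7, 2, 6, 2, 2, 6, 5, 4, 3, 4, 1, 3, 2, 1].
max_i inc[i]+dec[i]−1 = 9, with one witness 12, 18, 31, 29, 28, 25, 22, 16, 3.

9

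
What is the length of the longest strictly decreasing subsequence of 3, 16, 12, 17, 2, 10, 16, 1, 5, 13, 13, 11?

4

Scanning left to right, the best length ending at each element is: 3→1, 16→1, 12→2, 17→1, 2→3, 10→3, 16→2, 1→4, 5→4, 13→3, 13→3, 11→4.
So the longest decreasing subsequence has length 4, e.g. 16, 12, 2, 1.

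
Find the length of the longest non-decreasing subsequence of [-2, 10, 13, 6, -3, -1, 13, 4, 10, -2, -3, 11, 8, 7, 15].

One longest non-decreasing subsequence is -2, -1, 4, 10, 11, 15 (positions 1,6,8,9,12,15), of length 6; no longer one exists.

6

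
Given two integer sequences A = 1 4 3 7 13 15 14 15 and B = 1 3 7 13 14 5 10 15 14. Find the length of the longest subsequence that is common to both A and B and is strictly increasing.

For each value that appears in both, track the longest common increasing run ending there.
The best achievable length is 6; one witness is 1, 3, 7, 13, 14, 15 (A-positions 1,3,4,5,7,8, B-positions 1,2,3,4,5,8).

6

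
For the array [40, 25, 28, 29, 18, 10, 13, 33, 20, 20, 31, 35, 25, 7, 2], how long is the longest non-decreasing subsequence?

6

Let dp[i] be the longest non-decreasing subsequence ending at position i. Then dp = [1, 1, 2, 3, 1, 1, 2, 4, 3, 4, 5, 6, 5, 1, 1].
The maximum is 6; one witness is 10, 13, 20, 20, 31, 35 at positions 6,7,9,10,11,12.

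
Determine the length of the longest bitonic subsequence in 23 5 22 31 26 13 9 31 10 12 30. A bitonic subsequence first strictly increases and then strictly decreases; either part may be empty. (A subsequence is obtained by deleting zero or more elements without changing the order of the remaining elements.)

6

One longest bitonic subsequence is 5, 22, 31, 26, 13, 12 (positions 2,3,4,5,6,10): it rises to 31 then falls. Length 6 is optimal.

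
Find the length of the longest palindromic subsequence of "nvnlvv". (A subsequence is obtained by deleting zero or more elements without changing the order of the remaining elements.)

Using dp[i][j] = 2 + dp[i+1][j−1] if the ends match, else max(dp[i+1][j], dp[i][j−1]):
dp[1][6] = 3. A witness is vvv at positions 2,5,6.

3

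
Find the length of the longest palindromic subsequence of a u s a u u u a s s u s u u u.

One longest palindromic subsequence is uuuussuuuu (positions 2,5,6,7,9,10,11,13,14,15); it reads the same forward and backward, and the interval DP gives dp[1][15] = 10.

10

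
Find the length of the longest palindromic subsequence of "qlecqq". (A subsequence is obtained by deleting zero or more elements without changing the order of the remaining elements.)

One longest palindromic subsequence is qqq (positions 1,5,6); it reads the same forward and backward, and the interval DP gives dp[1][6] = 3.

3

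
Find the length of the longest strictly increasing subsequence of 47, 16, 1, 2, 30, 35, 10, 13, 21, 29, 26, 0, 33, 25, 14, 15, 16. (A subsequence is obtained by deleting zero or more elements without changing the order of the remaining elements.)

7

One longest increasing subsequence is 1, 2, 10, 13, 21, 29, 33 (positions 3,4,7,8,9,10,13), of length 7; no longer one exists.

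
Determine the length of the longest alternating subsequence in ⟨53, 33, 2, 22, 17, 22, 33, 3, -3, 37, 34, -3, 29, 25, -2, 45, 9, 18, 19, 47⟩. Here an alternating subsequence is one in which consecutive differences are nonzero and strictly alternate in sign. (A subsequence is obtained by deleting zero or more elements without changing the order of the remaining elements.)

13

Track the best alternating length ending on an up-step vs a down-step at each position: up/down = 1/1, 1/2, 1/2, 3/2, 3/4, 5/2, 5/2, 3/6, 1/6, 7/2, 7/8, 1/8, 9/8, 9/10, 9/10, 11/2, 11/12, 13/12, 13/12, 13/2.
The maximum over both is 13; one such subsequence is 53, 2, 22, 17, 22, 3, 37, -3, 29, 25, 45, 9, 18.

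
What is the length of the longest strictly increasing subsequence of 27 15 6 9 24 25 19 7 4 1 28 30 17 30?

6

Scanning left to right, the best length ending at each element is: 27→1, 15→1, 6→1, 9→2, 24→3, 25→4, 19→3, 7→2, 4→1, 1→1, 28→5, 30→6, 17→3, 30→6.
So the longest increasing subsequence has length 6, e.g. 6, 9, 24, 25, 28, 30.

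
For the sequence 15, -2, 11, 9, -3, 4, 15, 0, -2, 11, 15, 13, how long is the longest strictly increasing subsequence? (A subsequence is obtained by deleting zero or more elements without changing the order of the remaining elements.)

One longest increasing subsequence is -2, 9, 11, 15 (positions 2,4,10,11), of length 4; no longer one exists.

4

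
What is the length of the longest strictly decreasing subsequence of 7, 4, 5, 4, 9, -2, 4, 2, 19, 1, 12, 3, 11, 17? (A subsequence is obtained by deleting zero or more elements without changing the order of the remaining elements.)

Let dp[i] be the longest decreasing subsequence ending at position i. Then dp = [1, 2, 2, 3, 1, 4, 3, 4, 1, 5, 2, 4, 3, 2].
The maximum is 5; one witness is 7, 5, 4, 2, 1 at positions 1,3,4,8,10.

5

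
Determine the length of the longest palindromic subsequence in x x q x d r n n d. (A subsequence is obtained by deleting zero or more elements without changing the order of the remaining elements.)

One longest palindromic subsequence is dnnd (positions 5,7,8,9); it reads the same forward and backward, and the interval DP gives dp[1][9] = 4.

4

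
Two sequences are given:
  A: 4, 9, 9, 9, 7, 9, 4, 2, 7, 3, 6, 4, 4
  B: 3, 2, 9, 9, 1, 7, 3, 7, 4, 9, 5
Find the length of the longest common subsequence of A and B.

Backtracking the LCS table gives one alignment: 9 (A2,B3) → 9 (A3,B4) → 7 (A5,B6) → 7 (A9,B8) → 4 (A12,B9).
So the longest common subsequence has length 5.

5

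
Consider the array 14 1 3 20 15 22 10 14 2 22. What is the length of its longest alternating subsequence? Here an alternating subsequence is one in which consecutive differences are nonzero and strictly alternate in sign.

A longest alternating subsequence is 14, 1, 20, 15, 22, 10, 14, 2, 22 (positions 1,2,4,5,6,7,8,9,10); its 8 consecutive differences strictly alternate in sign, and length 9 is optimal.

9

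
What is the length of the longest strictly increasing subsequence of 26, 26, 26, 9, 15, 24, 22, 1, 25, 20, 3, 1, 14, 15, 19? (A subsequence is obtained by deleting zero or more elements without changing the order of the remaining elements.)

One longest increasing subsequence is 1, 3, 14, 15, 19 (positions 8,11,13,14,15), of length 5; no longer one exists.

5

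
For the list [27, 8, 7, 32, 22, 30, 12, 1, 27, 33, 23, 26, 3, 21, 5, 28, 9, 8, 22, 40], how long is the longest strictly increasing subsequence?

6

Scanning left to right, the best length ending at each element is: 27→1, 8→1, 7→1, 32→2, 22→2, 30→3, 12→2, 1→1, 27→3, 33→4, 23→3, 26→4, 3→2, 21→3, 5→3, 28→5, 9→4, 8→4, 22→5, 40→6.
So the longest increasing subsequence has length 6, e.g. 8, 22, 23, 26, 28, 40.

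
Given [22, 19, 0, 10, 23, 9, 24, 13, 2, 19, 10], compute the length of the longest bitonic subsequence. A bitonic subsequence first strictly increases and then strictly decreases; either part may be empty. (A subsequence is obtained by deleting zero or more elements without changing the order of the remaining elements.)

6

One longest bitonic subsequence is 0, 10, 23, 24, 19, 10 (positions 3,4,5,7,10,11): it rises to 24 then falls. Length 6 is optimal.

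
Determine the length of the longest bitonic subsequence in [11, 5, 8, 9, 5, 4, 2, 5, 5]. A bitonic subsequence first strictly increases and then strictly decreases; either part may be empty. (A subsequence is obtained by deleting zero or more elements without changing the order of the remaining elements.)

Let inc[i] be the LIS ending at i and dec[i] the longest strictly decreasing subsequence starting at i. inc = [1, 1, 2, 3, 1, 1, 1, 2, 2], dec = [5, 3, 4, 4, 3, 2, 1, 1, 1].
max_i inc[i]+dec[i]−1 = 6, with one witness 5, 8, 9, 5, 4, 2.

6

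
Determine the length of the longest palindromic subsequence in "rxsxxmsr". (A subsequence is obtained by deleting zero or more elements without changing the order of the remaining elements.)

6

One longest palindromic subsequence is rsxxsr (positions 1,3,4,5,7,8); it reads the same forward and backward, and the interval DP gives dp[1][8] = 6.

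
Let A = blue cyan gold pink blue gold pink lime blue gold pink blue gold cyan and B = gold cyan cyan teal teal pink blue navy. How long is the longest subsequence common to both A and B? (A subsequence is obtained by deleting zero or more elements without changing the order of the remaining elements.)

Backtracking the LCS table gives one alignment: cyan (A2,B3) → pink (A4,B6) → blue (A5,B7).
So the longest common subsequence has length 3.

3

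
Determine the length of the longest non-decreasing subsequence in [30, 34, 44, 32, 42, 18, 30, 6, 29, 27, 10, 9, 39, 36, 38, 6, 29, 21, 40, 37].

5

Scanning left to right, the best length ending at each element is: 30→1, 34→2, 44→3, 32→2, 42→3, 18→1, 30→2, 6→1, 29→2, 27→2, 10→2, 9→2, 39→3, 36→3, 38→4, 6→2, 29→3, 21→3, 40→5, 37→4.
So the longest non-decreasing subsequence has length 5, e.g. 30, 34, 36, 38, 40.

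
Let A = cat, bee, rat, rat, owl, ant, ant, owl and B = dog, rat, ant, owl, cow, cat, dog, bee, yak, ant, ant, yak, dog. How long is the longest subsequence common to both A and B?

Backtracking the LCS table gives one alignment: cat (A1,B6) → bee (A2,B8) → ant (A6,B10) → ant (A7,B11).
So the longest common subsequence has length 4.

4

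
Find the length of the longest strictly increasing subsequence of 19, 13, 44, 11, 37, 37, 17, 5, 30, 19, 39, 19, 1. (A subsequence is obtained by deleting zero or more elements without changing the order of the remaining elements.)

4

One longest increasing subsequence is 13, 17, 30, 39 (positions 2,7,9,11), of length 4; no longer one exists.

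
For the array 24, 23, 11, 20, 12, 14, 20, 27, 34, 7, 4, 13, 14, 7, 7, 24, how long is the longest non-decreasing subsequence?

Let dp[i] be the longest non-decreasing subsequence ending at position i. Then dp = [1, 1, 1, 2, 2, 3, 4, 5, 6, 1, 1, 3, 4, 2, 3, 5].
The maximum is 6; one witness is 11, 12, 14, 20, 27, 34 at positions 3,5,6,7,8,9.

6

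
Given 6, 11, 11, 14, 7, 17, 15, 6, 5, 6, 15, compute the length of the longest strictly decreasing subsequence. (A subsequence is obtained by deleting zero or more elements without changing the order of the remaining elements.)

4

Scanning left to right, the best length ending at each element is: 6→1, 11→1, 11→1, 14→1, 7→2, 17→1, 15→2, 6→3, 5→4, 6→3, 15→2.
So the longest decreasing subsequence has length 4, e.g. 11, 7, 6, 5.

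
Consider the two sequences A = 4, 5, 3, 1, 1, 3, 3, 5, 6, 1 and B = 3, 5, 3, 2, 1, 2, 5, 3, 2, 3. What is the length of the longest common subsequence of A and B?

5

Backtracking the LCS table gives one alignment: 5 (A2,B2) → 3 (A3,B3) → 1 (A4,B5) → 3 (A6,B8) → 3 (A7,B10).
So the longest common subsequence has length 5.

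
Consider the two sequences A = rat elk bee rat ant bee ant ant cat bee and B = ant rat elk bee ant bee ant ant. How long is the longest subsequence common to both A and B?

A longest common subsequence is rat, elk, bee, ant, bee, ant, ant (length 7); the LCS DP confirms no longer common subsequence exists.

7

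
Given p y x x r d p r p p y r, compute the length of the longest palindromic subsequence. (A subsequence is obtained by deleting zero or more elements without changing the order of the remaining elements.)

5

Using dp[i][j] = 2 + dp[i+1][j−1] if the ends match, else max(dp[i+1][j], dp[i][j−1]):
dp[1][12] = 5. A witness is rpppr at positions 5,7,9,10,12.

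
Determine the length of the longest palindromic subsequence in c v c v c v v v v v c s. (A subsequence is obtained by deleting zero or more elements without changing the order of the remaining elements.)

9

One longest palindromic subsequence is cvvvvvvvc (positions 1,2,4,6,7,8,9,10,11); it reads the same forward and backward, and the interval DP gives dp[1][12] = 9.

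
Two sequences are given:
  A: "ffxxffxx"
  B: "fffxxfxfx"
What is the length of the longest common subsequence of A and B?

7

Backtracking the LCS table gives one alignment: f (A1,B2) → f (A2,B3) → x (A3,B4) → x (A4,B5) → f (A5,B6) → f (A6,B8) → x (A8,B9).
So the longest common subsequence has length 7.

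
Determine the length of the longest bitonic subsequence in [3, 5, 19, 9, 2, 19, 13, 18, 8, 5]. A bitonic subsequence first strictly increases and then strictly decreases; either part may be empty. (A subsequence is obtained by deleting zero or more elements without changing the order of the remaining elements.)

7

Let inc[i] be the LIS ending at i and dec[i] the longest strictly decreasing subsequence starting at i. inc = [1, 2, 3, 3, 1, 4, 4, 5, 3, 2], dec = [2, 2, 4, 3, 1, 4, 3, 3, 2, 1].
max_i inc[i]+dec[i]−1 = 7, with one witness 3, 5, 9, 19, 18, 8, 5.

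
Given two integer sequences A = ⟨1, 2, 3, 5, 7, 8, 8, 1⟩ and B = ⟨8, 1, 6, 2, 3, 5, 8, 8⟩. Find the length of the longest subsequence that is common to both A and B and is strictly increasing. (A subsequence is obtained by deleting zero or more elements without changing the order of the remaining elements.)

A longest common strictly increasing subsequence is 1, 2, 3, 5, 8 (length 5); it appears in order in both A and B, and no longer such subsequence exists.

5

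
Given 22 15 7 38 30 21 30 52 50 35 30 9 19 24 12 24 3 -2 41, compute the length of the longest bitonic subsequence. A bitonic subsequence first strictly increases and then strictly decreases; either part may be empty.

11

Let inc[i] be the LIS ending at i and dec[i] the longest strictly decreasing subsequence starting at i. inc = [1, 1, 1, 2, 2, 2, 3, 4, 4, 4, 3, 2, 3, 4, 3, 4, 1, 1, 5], dec = [6, 4, 3, 7, 6, 5, 5, 8, 7, 6, 5, 3, 4, 4, 3, 3, 2, 1, 1].
max_i inc[i]+dec[i]−1 = 11, with one witness 15, 21, 30, 52, 50, 35, 30, 24, 12, 3, -2.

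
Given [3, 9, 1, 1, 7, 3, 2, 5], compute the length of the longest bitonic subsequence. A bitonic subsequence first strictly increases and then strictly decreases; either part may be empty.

One longest bitonic subsequence is 3, 9, 7, 3, 2 (positions 1,2,5,6,7): it rises to 9 then falls. Length 5 is optimal.

5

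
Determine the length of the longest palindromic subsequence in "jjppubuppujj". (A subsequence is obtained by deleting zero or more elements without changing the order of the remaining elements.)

Using dp[i][j] = 2 + dp[i+1][j−1] if the ends match, else max(dp[i+1][j], dp[i][j−1]):
dp[1][12] = 11. A witness is jjppubuppjj at positions 1,2,3,4,5,6,7,8,9,11,12.

11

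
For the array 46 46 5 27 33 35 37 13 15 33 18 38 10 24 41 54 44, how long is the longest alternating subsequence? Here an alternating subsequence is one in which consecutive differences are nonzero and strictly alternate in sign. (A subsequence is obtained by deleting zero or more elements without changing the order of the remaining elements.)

10

A longest alternating subsequence is 46, 5, 27, 13, 33, 18, 38, 10, 54, 44 (positions 1,3,4,8,10,11,12,13,16,17); its 9 consecutive differences strictly alternate in sign, and length 10 is optimal.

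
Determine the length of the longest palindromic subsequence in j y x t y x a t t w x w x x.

Using dp[i][j] = 2 + dp[i+1][j−1] if the ends match, else max(dp[i+1][j], dp[i][j−1]):
dp[1][14] = 7. A witness is xxwxwxx at positions 3,6,10,11,12,13,14.

7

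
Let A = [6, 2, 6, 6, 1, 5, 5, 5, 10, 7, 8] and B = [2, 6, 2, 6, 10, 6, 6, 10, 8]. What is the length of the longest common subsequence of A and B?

6

Backtracking the LCS table gives one alignment: 6 (A1,B2) → 2 (A2,B3) → 6 (A3,B6) → 6 (A4,B7) → 10 (A9,B8) → 8 (A11,B9).
So the longest common subsequence has length 6.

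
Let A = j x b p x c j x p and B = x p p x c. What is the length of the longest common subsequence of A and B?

4

Backtracking the LCS table gives one alignment: x (A2,B1) → p (A4,B3) → x (A5,B4) → c (A6,B5).
So the longest common subsequence has length 4.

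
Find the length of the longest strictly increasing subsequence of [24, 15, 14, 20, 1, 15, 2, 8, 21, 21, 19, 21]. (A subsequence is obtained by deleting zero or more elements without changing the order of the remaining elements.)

Scanning left to right, the best length ending at each element is: 24→1, 15→1, 14→1, 20→2, 1→1, 15→2, 2→2, 8→3, 21→4, 21→4, 19→4, 21→5.
So the longest increasing subsequence has length 5, e.g. 1, 2, 8, 19, 21.

5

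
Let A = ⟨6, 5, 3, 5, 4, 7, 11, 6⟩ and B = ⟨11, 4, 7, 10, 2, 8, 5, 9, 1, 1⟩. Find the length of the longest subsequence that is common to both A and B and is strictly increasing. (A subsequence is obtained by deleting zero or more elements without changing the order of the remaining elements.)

2

A longest common strictly increasing subsequence is 4, 7 (length 2); it appears in order in both A and B, and no longer such subsequence exists.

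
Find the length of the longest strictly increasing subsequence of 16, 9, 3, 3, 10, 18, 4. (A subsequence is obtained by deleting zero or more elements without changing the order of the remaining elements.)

Scanning left to right, the best length ending at each element is: 16→1, 9→1, 3→1, 3→1, 10→2, 18→3, 4→2.
So the longest increasing subsequence has length 3, e.g. 9, 10, 18.

3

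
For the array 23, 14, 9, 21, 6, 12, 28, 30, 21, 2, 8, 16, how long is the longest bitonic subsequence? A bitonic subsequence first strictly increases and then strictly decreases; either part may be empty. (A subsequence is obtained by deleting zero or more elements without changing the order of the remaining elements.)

6

Let inc[i] be the LIS ending at i and dec[i] the longest strictly decreasing subsequence starting at i. inc = [1, 1, 1, 2, 1, 2, 3, 4, 3, 1, 2, 3], dec = [5, 4, 3, 3, 2, 2, 3, 3, 2, 1, 1, 1].
max_i inc[i]+dec[i]−1 = 6, with one witness 14, 21, 28, 30, 21, 16.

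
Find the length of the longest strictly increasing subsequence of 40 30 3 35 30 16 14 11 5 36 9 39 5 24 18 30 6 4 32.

6

One longest increasing subsequence is 3, 5, 9, 24, 30, 32 (positions 3,9,11,14,16,19), of length 6; no longer one exists.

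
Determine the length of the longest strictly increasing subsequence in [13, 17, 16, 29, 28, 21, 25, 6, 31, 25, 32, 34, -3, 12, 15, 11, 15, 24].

Let dp[i] be the longest increasing subsequence ending at position i. Then dp = [1, 2, 2, 3, 3, 3, 4, 1, 5, 4, 6, 7, 1, 2, 3, 2, 3, 4].
The maximum is 7; one witness is 13, 17, 21, 25, 31, 32, 34 at positions 1,2,6,7,9,11,12.

7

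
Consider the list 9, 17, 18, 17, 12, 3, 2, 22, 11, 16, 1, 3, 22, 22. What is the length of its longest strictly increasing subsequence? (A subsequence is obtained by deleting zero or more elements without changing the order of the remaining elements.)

Let dp[i] be the longest increasing subsequence ending at position i. Then dp = [1, 2, 3, 2, 2, 1, 1, 4, 2, 3, 1, 2, 4, 4].
The maximum is 4; one witness is 9, 17, 18, 22 at positions 1,2,3,8.

4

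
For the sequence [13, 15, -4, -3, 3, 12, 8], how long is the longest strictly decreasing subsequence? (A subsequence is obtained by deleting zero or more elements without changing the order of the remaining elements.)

Scanning left to right, the best length ending at each element is: 13→1, 15→1, -4→2, -3→2, 3→2, 12→2, 8→3.
So the longest decreasing subsequence has length 3, e.g. 13, 12, 8.

3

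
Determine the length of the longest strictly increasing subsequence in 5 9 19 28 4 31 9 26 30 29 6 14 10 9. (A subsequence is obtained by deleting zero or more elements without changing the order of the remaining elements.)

5

Let dp[i] be the longest increasing subsequence ending at position i. Then dp = [1, 2, 3, 4, 1, 5, 2, 4, 5, 5, 2, 3, 3, 3].
The maximum is 5; one witness is 5, 9, 19, 28, 31 at positions 1,2,3,4,6.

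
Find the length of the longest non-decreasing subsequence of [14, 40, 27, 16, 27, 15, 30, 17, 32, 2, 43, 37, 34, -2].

6

Let dp[i] be the longest non-decreasing subsequence ending at position i. Then dp = [1, 2, 2, 2, 3, 2, 4, 3, 5, 1, 6, 6, 6, 1].
The maximum is 6; one witness is 14, 27, 27, 30, 32, 43 at positions 1,3,5,7,9,11.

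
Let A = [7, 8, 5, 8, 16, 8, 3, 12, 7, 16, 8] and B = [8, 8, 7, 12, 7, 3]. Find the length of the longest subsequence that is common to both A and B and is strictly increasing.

2

A longest common strictly increasing subsequence is 8, 12 (length 2); it appears in order in both A and B, and no longer such subsequence exists.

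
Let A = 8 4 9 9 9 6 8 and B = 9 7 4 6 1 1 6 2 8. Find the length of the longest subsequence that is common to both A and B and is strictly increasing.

3

A longest common strictly increasing subsequence is 4, 6, 8 (length 3); it appears in order in both A and B, and no longer such subsequence exists.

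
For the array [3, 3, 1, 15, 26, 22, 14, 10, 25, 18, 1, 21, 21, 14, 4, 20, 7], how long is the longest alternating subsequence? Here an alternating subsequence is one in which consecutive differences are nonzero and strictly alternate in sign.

A longest alternating subsequence is 3, 1, 26, 22, 25, 18, 21, 14, 20, 7 (positions 1,3,5,6,9,10,12,14,16,17); its 9 consecutive differences strictly alternate in sign, and length 10 is optimal.

10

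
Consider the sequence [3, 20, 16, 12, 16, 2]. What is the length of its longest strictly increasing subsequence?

Let dp[i] be the longest increasing subsequence ending at position i. Then dp = [1, 2, 2, 2, 3, 1].
The maximum is 3; one witness is 3, 12, 16 at positions 1,4,5.

3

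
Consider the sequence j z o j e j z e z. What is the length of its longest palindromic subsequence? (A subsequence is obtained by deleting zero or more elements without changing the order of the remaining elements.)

One longest palindromic subsequence is zezez (positions 2,5,7,8,9); it reads the same forward and backward, and the interval DP gives dp[1][9] = 5.

5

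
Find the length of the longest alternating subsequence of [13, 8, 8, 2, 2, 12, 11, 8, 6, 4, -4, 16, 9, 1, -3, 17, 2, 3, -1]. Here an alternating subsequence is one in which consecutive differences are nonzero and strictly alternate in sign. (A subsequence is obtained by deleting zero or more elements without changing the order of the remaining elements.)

10

A longest alternating subsequence is 13, 8, 12, 11, 16, 9, 17, 2, 3, -1 (positions 1,2,6,7,12,13,16,17,18,19); its 9 consecutive differences strictly alternate in sign, and length 10 is optimal.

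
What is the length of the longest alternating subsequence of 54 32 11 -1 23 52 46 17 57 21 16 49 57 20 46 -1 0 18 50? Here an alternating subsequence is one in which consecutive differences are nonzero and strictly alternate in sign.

Track the best alternating length ending on an up-step vs a down-step at each position: up/down = 1/1, 1/2, 1/2, 1/2, 3/2, 3/2, 3/4, 3/4, 5/1, 5/6, 3/6, 7/6, 7/1, 7/8, 9/8, 1/10, 11/10, 11/10, 11/8.
The maximum over both is 11; one such subsequence is 54, 32, 52, 46, 57, 21, 49, 20, 46, -1, 0.

11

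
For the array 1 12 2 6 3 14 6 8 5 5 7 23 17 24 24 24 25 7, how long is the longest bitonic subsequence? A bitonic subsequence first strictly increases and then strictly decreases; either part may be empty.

9

Let inc[i] be the LIS ending at i and dec[i] the longest strictly decreasing subsequence starting at i. inc = [1, 2, 2, 3, 3, 4, 4, 5, 4, 4, 5, 6, 6, 7, 7, 7, 8, 5], dec = [1, 3, 1, 2, 1, 3, 2, 2, 1, 1, 1, 3, 2, 2, 2, 2, 2, 1].
max_i inc[i]+dec[i]−1 = 9, with one witness 1, 2, 3, 6, 8, 23, 24, 25, 7.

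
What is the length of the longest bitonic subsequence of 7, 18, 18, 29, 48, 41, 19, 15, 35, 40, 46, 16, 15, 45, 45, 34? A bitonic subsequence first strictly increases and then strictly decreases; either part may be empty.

One longest bitonic subsequence is 7, 18, 29, 48, 41, 40, 16, 15 (positions 1,2,4,5,6,10,12,13): it rises to 48 then falls. Length 8 is optimal.

8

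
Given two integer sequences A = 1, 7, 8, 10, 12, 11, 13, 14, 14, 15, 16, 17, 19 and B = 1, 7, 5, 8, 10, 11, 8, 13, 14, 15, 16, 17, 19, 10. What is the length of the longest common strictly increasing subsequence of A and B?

A longest common strictly increasing subsequence is 1, 7, 8, 10, 11, 13, 14, 15, 16, 17, 19 (length 11); it appears in order in both A and B, and no longer such subsequence exists.

11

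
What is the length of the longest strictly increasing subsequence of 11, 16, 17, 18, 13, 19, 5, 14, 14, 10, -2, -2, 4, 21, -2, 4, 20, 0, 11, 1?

6

Scanning left to right, the best length ending at each element is: 11→1, 16→2, 17→3, 18→4, 13→2, 19→5, 5→1, 14→3, 14→3, 10→2, -2→1, -2→1, 4→2, 21→6, -2→1, 4→2, 20→6, 0→2, 11→3, 1→3.
So the longest increasing subsequence has length 6, e.g. 11, 16, 17, 18, 19, 21.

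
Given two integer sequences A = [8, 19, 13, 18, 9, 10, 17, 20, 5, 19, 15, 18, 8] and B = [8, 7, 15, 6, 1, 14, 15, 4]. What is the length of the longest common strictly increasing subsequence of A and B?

A longest common strictly increasing subsequence is 8, 15 (length 2); it appears in order in both A and B, and no longer such subsequence exists.

2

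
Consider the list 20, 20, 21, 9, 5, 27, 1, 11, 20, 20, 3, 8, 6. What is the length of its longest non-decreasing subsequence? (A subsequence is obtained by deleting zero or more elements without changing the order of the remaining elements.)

Let dp[i] be the longest non-decreasing subsequence ending at position i. Then dp = [1, 2, 3, 1, 1, 4, 1, 2, 3, 4, 2, 3, 3].
The maximum is 4; one witness is 20, 20, 21, 27 at positions 1,2,3,6.

4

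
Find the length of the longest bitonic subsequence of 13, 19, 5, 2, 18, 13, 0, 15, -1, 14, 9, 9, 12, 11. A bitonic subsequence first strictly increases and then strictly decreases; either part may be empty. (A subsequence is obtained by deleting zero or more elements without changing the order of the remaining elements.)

7

One longest bitonic subsequence is 13, 19, 18, 15, 14, 12, 11 (positions 1,2,5,8,10,13,14): it rises to 19 then falls. Length 7 is optimal.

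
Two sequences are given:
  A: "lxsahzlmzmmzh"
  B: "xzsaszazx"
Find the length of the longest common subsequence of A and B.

A longest common subsequence is xsazz (length 5); the LCS DP confirms no longer common subsequence exists.

5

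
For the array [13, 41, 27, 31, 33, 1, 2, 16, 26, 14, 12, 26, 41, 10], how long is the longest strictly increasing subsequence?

Let dp[i] be the longest increasing subsequence ending at position i. Then dp = [1, 2, 2, 3, 4, 1, 2, 3, 4, 3, 3, 4, 5, 3].
The maximum is 5; one witness is 13, 27, 31, 33, 41 at positions 1,3,4,5,13.

5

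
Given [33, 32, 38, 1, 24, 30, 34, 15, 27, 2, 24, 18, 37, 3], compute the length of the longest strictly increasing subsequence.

5

Let dp[i] be the longest increasing subsequence ending at position i. Then dp = [1, 1, 2, 1, 2, 3, 4, 2, 3, 2, 3, 3, 5, 3].
The maximum is 5; one witness is 1, 24, 30, 34, 37 at positions 4,5,6,7,13.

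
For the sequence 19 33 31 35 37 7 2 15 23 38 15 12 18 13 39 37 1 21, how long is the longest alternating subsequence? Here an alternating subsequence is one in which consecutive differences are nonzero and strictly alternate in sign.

A longest alternating subsequence is 19, 33, 31, 35, 7, 23, 15, 18, 13, 39, 1, 21 (positions 1,2,3,4,6,9,11,13,14,15,17,18); its 11 consecutive differences strictly alternate in sign, and length 12 is optimal.

12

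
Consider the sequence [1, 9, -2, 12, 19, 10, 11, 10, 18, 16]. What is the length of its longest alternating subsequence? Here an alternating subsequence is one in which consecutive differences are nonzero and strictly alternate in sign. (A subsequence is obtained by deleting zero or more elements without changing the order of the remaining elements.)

Track the best alternating length ending on an up-step vs a down-step at each position: up/down = 1/1, 2/1, 1/3, 4/1, 4/1, 4/5, 6/5, 4/7, 8/5, 8/9.
The maximum over both is 9; one such subsequence is 1, 9, -2, 12, 10, 11, 10, 18, 16.

9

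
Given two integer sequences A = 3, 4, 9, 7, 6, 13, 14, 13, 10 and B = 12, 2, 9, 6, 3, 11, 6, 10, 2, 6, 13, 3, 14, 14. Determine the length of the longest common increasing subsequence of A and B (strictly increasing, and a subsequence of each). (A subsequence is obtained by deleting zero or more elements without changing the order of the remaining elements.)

4

For each value that appears in both, track the longest common increasing run ending there.
The best achievable length is 4; one witness is 3, 6, 13, 14 (A-positions 1,5,6,7, B-positions 5,7,11,13).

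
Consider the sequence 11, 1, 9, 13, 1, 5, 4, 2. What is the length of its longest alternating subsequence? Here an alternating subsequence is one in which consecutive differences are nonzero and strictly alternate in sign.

A longest alternating subsequence is 11, 1, 9, 1, 5, 4 (positions 1,2,3,5,6,7); its 5 consecutive differences strictly alternate in sign, and length 6 is optimal.

6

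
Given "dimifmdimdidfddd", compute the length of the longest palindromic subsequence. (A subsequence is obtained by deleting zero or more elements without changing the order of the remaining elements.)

Using dp[i][j] = 2 + dp[i+1][j−1] if the ends match, else max(dp[i+1][j], dp[i][j−1]):
dp[1][16] = 9. A witness is dfdididfd at positions 1,5,7,8,10,11,12,13,16.

9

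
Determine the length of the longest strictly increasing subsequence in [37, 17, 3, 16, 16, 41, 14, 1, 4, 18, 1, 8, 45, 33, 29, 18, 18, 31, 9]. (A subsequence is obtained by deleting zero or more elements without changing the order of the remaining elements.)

5

Let dp[i] be the longest increasing subsequence ending at position i. Then dp = [1, 1, 1, 2, 2, 3, 2, 1, 2, 3, 1, 3, 4, 4, 4, 4, 4, 5, 4].
The maximum is 5; one witness is 3, 16, 18, 29, 31 at positions 3,4,10,15,18.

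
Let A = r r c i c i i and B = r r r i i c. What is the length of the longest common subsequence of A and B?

4

Backtracking the LCS table gives one alignment: r (A1,B2) → r (A2,B3) → i (A4,B5) → c (A5,B6).
So the longest common subsequence has length 4.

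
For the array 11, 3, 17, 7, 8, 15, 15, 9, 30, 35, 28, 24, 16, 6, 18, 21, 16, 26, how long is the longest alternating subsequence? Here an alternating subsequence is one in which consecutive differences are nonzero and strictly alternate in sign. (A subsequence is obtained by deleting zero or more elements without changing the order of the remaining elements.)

11

Track the best alternating length ending on an up-step vs a down-step at each position: up/down = 1/1, 1/2, 3/1, 3/4, 5/4, 5/4, 5/4, 5/6, 7/1, 7/1, 7/8, 7/8, 7/8, 3/8, 9/8, 9/8, 9/10, 11/8.
The maximum over both is 11; one such subsequence is 11, 3, 17, 7, 15, 9, 30, 16, 18, 16, 26.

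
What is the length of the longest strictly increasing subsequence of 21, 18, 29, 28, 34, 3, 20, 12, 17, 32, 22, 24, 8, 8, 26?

One longest increasing subsequence is 3, 12, 17, 22, 24, 26 (positions 6,8,9,11,12,15), of length 6; no longer one exists.

6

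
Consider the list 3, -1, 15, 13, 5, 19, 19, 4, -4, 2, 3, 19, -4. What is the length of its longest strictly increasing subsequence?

Scanning left to right, the best length ending at each element is: 3→1, -1→1, 15→2, 13→2, 5→2, 19→3, 19→3, 4→2, -4→1, 2→2, 3→3, 19→4, -4→1.
So the longest increasing subsequence has length 4, e.g. -1, 2, 3, 19.

4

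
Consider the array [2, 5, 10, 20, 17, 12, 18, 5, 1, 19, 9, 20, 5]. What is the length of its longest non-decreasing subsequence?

Let dp[i] be the longest non-decreasing subsequence ending at position i. Then dp = [1, 2, 3, 4, 4, 4, 5, 3, 1, 6, 4, 7, 4].
The maximum is 7; one witness is 2, 5, 10, 17, 18, 19, 20 at positions 1,2,3,5,7,10,12.

7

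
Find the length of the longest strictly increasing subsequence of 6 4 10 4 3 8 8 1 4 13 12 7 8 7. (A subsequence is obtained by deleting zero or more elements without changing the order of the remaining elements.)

4

Let dp[i] be the longest increasing subsequence ending at position i. Then dp = [1, 1, 2, 1, 1, 2, 2, 1, 2, 3, 3, 3, 4, 3].
The maximum is 4; one witness is 3, 4, 7, 8 at positions 5,9,12,13.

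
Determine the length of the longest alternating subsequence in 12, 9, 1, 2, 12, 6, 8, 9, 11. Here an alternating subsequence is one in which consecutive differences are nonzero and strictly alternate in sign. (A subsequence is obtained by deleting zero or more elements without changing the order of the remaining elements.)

Track the best alternating length ending on an up-step vs a down-step at each position: up/down = 1/1, 1/2, 1/2, 3/2, 3/1, 3/4, 5/4, 5/4, 5/4.
The maximum over both is 5; one such subsequence is 12, 9, 12, 6, 8.

5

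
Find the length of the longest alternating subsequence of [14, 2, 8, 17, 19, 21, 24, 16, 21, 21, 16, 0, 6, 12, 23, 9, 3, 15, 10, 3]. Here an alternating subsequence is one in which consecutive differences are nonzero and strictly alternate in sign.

Track the best alternating length ending on an up-step vs a down-step at each position: up/down = 1/1, 1/2, 3/2, 3/1, 3/1, 3/1, 3/1, 3/4, 5/4, 5/4, 3/6, 1/6, 7/6, 7/6, 7/4, 7/8, 7/8, 9/8, 9/10, 7/10.
The maximum over both is 10; one such subsequence is 14, 2, 17, 16, 21, 0, 12, 9, 15, 10.

10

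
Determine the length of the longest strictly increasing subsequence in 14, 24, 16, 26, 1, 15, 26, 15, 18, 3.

One longest increasing subsequence is 14, 24, 26 (positions 1,2,4), of length 3; no longer one exists.

3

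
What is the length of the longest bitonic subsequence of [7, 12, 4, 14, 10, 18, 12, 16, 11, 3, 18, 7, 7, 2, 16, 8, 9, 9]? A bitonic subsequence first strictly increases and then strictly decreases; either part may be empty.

Let inc[i] be the LIS ending at i and dec[i] the longest strictly decreasing subsequence starting at i. inc = [1, 2, 1, 3, 2, 4, 3, 4, 3, 1, 5, 2, 2, 1, 4, 3, 4, 4], dec = [4, 4, 3, 5, 3, 5, 4, 4, 3, 2, 3, 2, 2, 1, 2, 1, 1, 1].
max_i inc[i]+dec[i]−1 = 8, with one witness 7, 12, 14, 18, 16, 11, 7, 2.

8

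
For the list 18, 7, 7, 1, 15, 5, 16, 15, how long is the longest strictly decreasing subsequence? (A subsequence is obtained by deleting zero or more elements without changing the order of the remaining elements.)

3

One longest decreasing subsequence is 18, 7, 1 (positions 1,2,4), of length 3; no longer one exists.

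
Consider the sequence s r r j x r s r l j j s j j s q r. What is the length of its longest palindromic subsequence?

9

One longest palindromic subsequence is rsjjsjjsr (positions 2,7,10,11,12,13,14,15,17); it reads the same forward and backward, and the interval DP gives dp[1][17] = 9.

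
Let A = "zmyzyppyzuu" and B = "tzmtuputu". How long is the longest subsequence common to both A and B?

Backtracking the LCS table gives one alignment: z (A1,B2) → m (A2,B3) → p (A7,B6) → u (A10,B7) → u (A11,B9).
So the longest common subsequence has length 5.

5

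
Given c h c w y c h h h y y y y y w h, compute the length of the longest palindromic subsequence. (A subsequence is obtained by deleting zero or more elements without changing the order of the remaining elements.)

10

Using dp[i][j] = 2 + dp[i+1][j−1] if the ends match, else max(dp[i+1][j], dp[i][j−1]):
dp[1][16] = 10. A witness is hwyyyyyywh at positions 2,4,5,10,11,12,13,14,15,16.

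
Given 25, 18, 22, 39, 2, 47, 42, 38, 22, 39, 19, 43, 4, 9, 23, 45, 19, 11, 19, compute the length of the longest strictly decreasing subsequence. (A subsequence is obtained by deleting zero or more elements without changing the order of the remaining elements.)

Let dp[i] be the longest decreasing subsequence ending at position i. Then dp = [1, 2, 2, 1, 3, 1, 2, 3, 4, 3, 5, 2, 6, 6, 4, 2, 5, 6, 5].
The maximum is 6; one witness is 47, 42, 38, 22, 19, 4 at positions 6,7,8,9,11,13.

6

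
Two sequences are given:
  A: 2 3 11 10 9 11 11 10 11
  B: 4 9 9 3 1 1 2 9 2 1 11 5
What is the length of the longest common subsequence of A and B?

3

A longest common subsequence is 2, 9, 11 (length 3); the LCS DP confirms no longer common subsequence exists.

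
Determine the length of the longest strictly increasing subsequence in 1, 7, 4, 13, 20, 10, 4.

4

Let dp[i] be the longest increasing subsequence ending at position i. Then dp = [1, 2, 2, 3, 4, 3, 2].
The maximum is 4; one witness is 1, 7, 13, 20 at positions 1,2,4,5.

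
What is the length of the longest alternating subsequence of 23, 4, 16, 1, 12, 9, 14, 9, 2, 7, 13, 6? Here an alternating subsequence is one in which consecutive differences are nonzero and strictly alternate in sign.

A longest alternating subsequence is 23, 4, 16, 1, 12, 9, 14, 2, 7, 6 (positions 1,2,3,4,5,6,7,9,10,12); its 9 consecutive differences strictly alternate in sign, and length 10 is optimal.

10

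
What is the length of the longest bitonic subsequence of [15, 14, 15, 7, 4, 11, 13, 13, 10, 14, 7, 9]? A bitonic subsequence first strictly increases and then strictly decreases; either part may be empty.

Let inc[i] be the LIS ending at i and dec[i] the longest strictly decreasing subsequence starting at i. inc = [1, 1, 2, 1, 1, 2, 3, 3, 2, 4, 2, 3], dec = [5, 4, 4, 2, 1, 3, 3, 3, 2, 2, 1, 1].
max_i inc[i]+dec[i]−1 = 5, with one witness 15, 14, 13, 10, 9.

5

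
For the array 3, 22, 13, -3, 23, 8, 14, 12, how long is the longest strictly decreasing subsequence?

3

One longest decreasing subsequence is 22, 13, -3 (positions 2,3,4), of length 3; no longer one exists.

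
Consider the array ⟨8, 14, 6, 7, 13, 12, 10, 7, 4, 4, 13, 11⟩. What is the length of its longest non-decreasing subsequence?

4

Scanning left to right, the best length ending at each element is: 8→1, 14→2, 6→1, 7→2, 13→3, 12→3, 10→3, 7→3, 4→1, 4→2, 13→4, 11→4.
So the longest non-decreasing subsequence has length 4, e.g. 6, 7, 13, 13.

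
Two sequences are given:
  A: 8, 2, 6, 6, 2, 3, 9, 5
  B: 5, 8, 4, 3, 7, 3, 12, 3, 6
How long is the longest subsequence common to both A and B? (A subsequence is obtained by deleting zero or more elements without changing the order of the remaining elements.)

Backtracking the LCS table gives one alignment: 8 (A1,B2) → 6 (A4,B9).
So the longest common subsequence has length 2.

2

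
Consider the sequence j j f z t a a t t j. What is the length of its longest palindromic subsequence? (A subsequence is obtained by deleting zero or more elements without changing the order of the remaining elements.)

Using dp[i][j] = 2 + dp[i+1][j−1] if the ends match, else max(dp[i+1][j], dp[i][j−1]):
dp[1][10] = 6. A witness is jtaatj at positions 1,5,6,7,9,10.

6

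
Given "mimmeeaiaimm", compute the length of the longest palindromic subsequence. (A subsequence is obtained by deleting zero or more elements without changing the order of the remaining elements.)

7

Using dp[i][j] = 2 + dp[i+1][j−1] if the ends match, else max(dp[i+1][j], dp[i][j−1]):
dp[1][12] = 7. A witness is mmiaimm at positions 1,3,8,9,10,11,12.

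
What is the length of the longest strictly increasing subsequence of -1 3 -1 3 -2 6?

One longest increasing subsequence is -1, 3, 6 (positions 1,2,6), of length 3; no longer one exists.

3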